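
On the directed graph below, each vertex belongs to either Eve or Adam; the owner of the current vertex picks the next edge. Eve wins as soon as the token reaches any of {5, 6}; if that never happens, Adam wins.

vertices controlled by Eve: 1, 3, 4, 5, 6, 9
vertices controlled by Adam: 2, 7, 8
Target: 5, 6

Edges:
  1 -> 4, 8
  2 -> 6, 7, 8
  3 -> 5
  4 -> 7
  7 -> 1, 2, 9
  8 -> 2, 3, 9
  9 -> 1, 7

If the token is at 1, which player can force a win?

A0 = {5, 6}
A1: add {3} — 3 (Eve) has 3→5.
A2 = A1; e.g. 1 (Eve) has no edge into A1. Fixed point.
1 never enters the attractor, so Adam can avoid the target forever.

Adam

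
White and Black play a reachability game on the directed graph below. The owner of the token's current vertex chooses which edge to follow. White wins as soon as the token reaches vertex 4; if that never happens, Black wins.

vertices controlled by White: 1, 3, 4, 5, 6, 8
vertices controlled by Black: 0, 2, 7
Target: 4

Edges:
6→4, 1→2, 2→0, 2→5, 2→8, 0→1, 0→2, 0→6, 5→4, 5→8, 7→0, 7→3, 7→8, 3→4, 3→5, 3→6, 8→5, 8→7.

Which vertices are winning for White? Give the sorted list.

A0 = {4}
A1: add {3, 5, 6} — 3 (White) has 3→4; 5 (White) has 5→4; 6 (White) has 6→4.
A2: add {8} — 8 (White) has 8→5.
A3 = A2; e.g. 0 (Black) can still go to 1. Fixed point.
White's winning region = {3, 4, 5, 6, 8}.

3, 4, 5, 6, 8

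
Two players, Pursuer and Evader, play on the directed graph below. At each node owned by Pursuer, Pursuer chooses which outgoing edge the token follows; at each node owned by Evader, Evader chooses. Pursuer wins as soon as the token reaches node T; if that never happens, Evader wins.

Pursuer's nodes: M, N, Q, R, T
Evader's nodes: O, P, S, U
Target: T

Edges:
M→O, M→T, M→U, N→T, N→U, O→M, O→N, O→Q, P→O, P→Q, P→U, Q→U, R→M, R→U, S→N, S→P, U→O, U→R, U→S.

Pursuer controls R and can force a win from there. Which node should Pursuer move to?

A0 = {T}
A1: add {M, N} — M (Pursuer) has M→T; N (Pursuer) has N→T.
A2: add {R} — R (Pursuer) has R→M.
A3 = A2; e.g. O (Evader) can still go to Q. Fixed point.
From R, successor M is in the attractor (rank 1); the other successor U is not.

M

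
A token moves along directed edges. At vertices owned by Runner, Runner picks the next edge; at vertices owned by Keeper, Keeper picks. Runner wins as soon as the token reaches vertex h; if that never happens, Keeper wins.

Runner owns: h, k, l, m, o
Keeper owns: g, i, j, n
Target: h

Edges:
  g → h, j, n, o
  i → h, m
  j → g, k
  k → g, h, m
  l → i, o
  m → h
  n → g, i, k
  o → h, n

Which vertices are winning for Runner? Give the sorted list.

h, i, k, l, m, o

A0 = {h}
A1: add {k, m, o} — k (Runner) has k→h; m (Runner) has m→h; o (Runner) has o→h.
A2: add {i, l} — i (Keeper): all of {h, m} already in; l (Runner) has l→o.
A3 = A2; e.g. g (Keeper) can still go to j. Fixed point.
Runner's winning region = {h, i, k, l, m, o}.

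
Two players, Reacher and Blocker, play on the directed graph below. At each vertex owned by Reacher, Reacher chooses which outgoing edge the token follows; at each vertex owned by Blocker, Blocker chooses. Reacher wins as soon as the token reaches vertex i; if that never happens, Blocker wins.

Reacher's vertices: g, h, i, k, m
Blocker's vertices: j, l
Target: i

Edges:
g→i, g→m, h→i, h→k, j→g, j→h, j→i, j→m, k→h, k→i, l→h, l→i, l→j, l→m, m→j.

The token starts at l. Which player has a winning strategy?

A0 = {i}
A1: add {g, h, k} — g (Reacher) has g→i; h (Reacher) has h→i; k (Reacher) has k→i.
A2 = A1; e.g. j (Blocker) can still go to m. Fixed point.
l never enters the attractor, so Blocker can avoid the target forever.

Blocker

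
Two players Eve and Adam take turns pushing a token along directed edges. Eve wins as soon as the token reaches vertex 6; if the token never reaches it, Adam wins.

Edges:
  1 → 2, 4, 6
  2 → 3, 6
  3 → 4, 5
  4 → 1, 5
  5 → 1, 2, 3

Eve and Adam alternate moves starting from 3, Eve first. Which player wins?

Track states (vertex, player-to-move).
A0 = {(6,Eve), (6,Adam)}
A1: add {(1,Eve), (2,Eve)}.
A2 = A1; e.g. (1,Adam) stays out. (3,Eve) never enters ⇒ Adam avoids the target.

Adam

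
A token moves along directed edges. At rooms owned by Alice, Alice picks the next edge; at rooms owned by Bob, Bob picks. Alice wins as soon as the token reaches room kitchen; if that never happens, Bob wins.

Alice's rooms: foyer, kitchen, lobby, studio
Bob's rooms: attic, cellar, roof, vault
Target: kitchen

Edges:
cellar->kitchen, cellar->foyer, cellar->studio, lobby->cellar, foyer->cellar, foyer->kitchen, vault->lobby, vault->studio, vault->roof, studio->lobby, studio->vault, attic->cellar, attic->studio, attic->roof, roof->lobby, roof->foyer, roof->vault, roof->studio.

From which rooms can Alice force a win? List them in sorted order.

A0 = {kitchen}
A1: add {foyer} — foyer (Alice) has foyer→kitchen.
A2 = A1; e.g. cellar (Bob) can still go to studio. Fixed point.
Alice's winning region = {foyer, kitchen}.

foyer, kitchen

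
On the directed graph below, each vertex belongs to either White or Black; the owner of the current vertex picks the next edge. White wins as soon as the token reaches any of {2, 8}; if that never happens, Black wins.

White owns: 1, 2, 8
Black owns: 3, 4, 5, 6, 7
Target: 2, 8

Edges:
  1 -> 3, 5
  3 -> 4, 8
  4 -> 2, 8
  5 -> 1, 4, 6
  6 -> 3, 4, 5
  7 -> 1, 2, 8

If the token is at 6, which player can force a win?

Black

A0 = {2, 8}
A1: add {4} — 4 (Black): all of {2, 8} already in.
A2: add {3} — 3 (Black): all of {4, 8} already in.
A3: add {1} — 1 (White) has 1→3.
A4: add {7} — 7 (Black): all of {1, 2, 8} already in.
A5 = A4; e.g. 5 (Black) can still go to 6. Fixed point.
6 never enters the attractor, so Black can avoid the target forever.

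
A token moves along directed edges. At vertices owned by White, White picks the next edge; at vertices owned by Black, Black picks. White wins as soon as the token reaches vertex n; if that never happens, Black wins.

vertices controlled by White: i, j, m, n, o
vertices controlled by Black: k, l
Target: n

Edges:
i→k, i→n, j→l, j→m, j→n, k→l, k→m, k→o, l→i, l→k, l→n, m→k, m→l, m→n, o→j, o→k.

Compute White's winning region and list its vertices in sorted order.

i, j, m, n, o

A0 = {n}
A1: add {i, j, m} — i (White) has i→n; j (White) has j→n; m (White) has m→n.
A2: add {o} — o (White) has o→j.
A3 = A2; e.g. k (Black) can still go to l. Fixed point.
White's winning region = {i, j, m, n, o}.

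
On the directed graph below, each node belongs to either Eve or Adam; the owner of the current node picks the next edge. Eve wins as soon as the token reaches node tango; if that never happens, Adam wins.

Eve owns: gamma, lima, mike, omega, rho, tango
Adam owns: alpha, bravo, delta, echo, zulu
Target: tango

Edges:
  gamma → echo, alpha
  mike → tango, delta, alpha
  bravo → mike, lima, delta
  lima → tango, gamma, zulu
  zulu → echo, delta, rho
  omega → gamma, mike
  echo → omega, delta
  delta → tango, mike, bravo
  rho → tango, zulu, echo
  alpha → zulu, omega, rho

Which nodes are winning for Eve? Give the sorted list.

A0 = {tango}
A1: add {lima, mike, rho} — mike (Eve) has mike→tango; lima (Eve) has lima→tango; rho (Eve) has rho→tango.
A2: add {omega} — omega (Eve) has omega→mike.
A3 = A2; e.g. gamma (Eve) has no edge into A2. Fixed point.
Eve's winning region = {lima, mike, omega, rho, tango}.

lima, mike, omega, rho, tango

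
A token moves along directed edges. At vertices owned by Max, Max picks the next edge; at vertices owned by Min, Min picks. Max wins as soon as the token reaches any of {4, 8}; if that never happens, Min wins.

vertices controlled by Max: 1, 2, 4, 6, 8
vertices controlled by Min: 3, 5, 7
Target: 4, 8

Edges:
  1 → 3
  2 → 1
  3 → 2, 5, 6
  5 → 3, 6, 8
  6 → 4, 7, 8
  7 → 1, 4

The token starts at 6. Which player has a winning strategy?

Max

A0 = {4, 8}
A1: add {6} — 6 (Max) has 6→4.
A2 = A1; e.g. 1 (Max) has no edge into A1. Fixed point.
6 ∈ A1, so Max can force the target.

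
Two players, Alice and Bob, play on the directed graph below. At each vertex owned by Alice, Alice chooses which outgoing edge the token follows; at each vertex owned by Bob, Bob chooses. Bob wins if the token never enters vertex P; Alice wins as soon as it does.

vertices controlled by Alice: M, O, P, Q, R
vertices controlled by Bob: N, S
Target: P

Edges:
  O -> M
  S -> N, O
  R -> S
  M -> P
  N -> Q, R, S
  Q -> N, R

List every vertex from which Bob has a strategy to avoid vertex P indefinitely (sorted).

A0 = {P}
A1: add {M} — M (Alice) has M→P.
A2: add {O} — O (Alice) has O→M.
A3 = A2; e.g. N (Bob) can still go to Q. Fixed point.
Alice's attractor = {M, O, P}; Bob avoids the target exactly from the complement.

N, Q, R, S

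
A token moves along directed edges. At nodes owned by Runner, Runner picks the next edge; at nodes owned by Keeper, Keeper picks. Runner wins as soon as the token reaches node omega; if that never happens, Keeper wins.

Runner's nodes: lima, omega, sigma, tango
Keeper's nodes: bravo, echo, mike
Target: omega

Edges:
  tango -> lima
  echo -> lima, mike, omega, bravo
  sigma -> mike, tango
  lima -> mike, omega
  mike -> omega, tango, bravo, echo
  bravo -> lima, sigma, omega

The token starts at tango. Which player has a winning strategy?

A0 = {omega}
A1: add {lima} — lima (Runner) has lima→omega.
A2: add {tango} — tango (Runner) has tango→lima.
tango ∈ A2, so Runner can force the target.

Runner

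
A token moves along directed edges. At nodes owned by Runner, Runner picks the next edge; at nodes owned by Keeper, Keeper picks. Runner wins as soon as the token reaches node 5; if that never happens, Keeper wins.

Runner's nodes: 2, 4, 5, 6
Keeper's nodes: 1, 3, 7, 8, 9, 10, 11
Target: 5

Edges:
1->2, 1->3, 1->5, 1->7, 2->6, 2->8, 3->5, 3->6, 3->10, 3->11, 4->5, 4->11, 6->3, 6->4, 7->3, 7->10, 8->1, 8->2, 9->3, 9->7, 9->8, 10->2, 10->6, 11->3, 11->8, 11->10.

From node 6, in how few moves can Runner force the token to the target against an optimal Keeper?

A0 = {5}
A1: add {4} — 4 (Runner) has 4→5.
A2: add {6} — 6 (Runner) has 6→4.
6 enters the attractor at level 2, so Runner can force the target in 2 moves from there.

2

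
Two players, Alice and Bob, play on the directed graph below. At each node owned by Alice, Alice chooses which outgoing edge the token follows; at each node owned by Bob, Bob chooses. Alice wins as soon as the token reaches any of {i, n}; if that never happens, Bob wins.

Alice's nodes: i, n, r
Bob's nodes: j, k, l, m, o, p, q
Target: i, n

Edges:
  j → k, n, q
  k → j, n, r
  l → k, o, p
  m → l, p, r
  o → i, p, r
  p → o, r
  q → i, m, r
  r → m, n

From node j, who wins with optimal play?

A0 = {i, n}
A1: add {r} — r (Alice) has r→n.
A2 = A1; e.g. j (Bob) can still go to k. Fixed point.
j never enters the attractor, so Bob can avoid the target forever.

Bob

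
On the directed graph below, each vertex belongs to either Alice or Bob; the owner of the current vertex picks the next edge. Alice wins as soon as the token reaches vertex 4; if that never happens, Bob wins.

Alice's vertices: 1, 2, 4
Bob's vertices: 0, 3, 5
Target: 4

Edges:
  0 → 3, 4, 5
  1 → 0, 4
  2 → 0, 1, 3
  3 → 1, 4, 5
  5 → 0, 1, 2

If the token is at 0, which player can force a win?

A0 = {4}
A1: add {1} — 1 (Alice) has 1→4.
A2: add {2} — 2 (Alice) has 2→1.
A3 = A2; e.g. 0 (Bob) can still go to 3. Fixed point.
0 never enters the attractor, so Bob can avoid the target forever.

Bob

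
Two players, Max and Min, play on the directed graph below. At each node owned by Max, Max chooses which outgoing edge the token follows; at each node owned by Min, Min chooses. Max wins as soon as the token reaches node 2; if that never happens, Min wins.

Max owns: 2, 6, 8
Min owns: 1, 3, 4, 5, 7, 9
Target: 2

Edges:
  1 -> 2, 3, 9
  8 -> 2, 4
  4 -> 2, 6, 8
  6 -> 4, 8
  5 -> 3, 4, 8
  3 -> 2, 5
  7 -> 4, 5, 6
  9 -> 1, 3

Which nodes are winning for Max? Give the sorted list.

A0 = {2}
A1: add {8} — 8 (Max) has 8→2.
A2: add {6} — 6 (Max) has 6→8.
A3: add {4} — 4 (Min): all of {2, 6, 8} already in.
A4 = A3; e.g. 1 (Min) can still go to 3. Fixed point.
Max's winning region = {2, 4, 6, 8}.

2, 4, 6, 8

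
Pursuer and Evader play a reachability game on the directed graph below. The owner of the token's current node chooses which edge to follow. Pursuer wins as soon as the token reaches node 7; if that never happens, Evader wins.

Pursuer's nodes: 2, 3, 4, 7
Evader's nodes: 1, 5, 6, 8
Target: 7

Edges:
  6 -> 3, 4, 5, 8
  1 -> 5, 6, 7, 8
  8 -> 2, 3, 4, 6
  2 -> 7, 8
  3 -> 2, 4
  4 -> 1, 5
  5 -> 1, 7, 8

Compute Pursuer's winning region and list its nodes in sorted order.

2, 3, 7

A0 = {7}
A1: add {2} — 2 (Pursuer) has 2→7.
A2: add {3} — 3 (Pursuer) has 3→2.
A3 = A2; e.g. 1 (Evader) can still go to 5. Fixed point.
Pursuer's winning region = {2, 3, 7}.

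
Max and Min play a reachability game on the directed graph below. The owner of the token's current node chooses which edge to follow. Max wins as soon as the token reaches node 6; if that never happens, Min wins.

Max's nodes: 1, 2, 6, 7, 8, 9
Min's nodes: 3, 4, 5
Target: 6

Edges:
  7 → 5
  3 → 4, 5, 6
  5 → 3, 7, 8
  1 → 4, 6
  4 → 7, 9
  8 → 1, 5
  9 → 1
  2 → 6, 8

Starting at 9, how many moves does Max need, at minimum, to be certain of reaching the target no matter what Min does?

2

A0 = {6}
A1: add {1, 2} — 1 (Max) has 1→6; 2 (Max) has 2→6.
A2: add {8, 9} — 8 (Max) has 8→1; 9 (Max) has 9→1.
A3 = A2; e.g. 3 (Min) can still go to 4. Fixed point.
9 enters the attractor at level 2, so Max can force the target in 2 moves from there.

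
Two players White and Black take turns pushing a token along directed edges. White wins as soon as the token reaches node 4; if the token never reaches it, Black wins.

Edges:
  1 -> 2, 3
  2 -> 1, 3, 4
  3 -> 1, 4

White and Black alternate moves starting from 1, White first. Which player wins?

Track states (vertex, player-to-move).
A0 = {(4,White), (4,Black)}
A1: add {(2,White), (3,White)}.
A2: add {(1,Black)}.
A3 = A2; e.g. (1,White) stays out. (1,White) never enters ⇒ Black avoids the target.

Black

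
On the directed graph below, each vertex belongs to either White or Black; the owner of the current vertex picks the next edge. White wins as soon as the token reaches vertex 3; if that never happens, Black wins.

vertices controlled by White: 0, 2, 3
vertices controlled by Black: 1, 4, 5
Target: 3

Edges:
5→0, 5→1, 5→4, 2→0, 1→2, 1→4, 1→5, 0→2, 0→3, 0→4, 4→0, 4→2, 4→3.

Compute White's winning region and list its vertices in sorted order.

A0 = {3}
A1: add {0} — 0 (White) has 0→3.
A2: add {2} — 2 (White) has 2→0.
A3: add {4} — 4 (Black): all of {0, 2, 3} already in.
A4 = A3; e.g. 1 (Black) can still go to 5. Fixed point.
White's winning region = {0, 2, 3, 4}.

0, 2, 3, 4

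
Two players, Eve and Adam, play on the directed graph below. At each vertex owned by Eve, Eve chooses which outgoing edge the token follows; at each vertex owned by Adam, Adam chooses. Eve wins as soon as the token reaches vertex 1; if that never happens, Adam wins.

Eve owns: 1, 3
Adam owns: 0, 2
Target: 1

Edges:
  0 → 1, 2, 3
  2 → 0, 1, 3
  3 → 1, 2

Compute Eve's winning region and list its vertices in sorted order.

A0 = {1}
A1: add {3} — 3 (Eve) has 3→1.
A2 = A1; e.g. 0 (Adam) can still go to 2. Fixed point.
Eve's winning region = {1, 3}.

1, 3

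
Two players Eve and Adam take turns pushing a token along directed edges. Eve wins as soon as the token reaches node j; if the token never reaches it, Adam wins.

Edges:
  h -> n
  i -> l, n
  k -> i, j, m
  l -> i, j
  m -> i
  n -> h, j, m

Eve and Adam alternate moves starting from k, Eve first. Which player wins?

Eve

Track states (vertex, player-to-move).
A0 = {(j,Eve), (j,Adam)}
A1: add {(k,Eve), (l,Eve), (n,Eve)}.
(k,Eve) ∈ A1 ⇒ Eve forces the target.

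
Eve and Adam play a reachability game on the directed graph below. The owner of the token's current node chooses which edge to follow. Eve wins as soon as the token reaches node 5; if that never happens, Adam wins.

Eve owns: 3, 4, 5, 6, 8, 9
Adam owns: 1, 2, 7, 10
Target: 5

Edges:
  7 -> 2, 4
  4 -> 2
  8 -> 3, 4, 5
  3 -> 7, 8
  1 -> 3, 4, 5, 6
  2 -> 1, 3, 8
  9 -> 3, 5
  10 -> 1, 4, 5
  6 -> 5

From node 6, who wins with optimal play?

Eve

A0 = {5}
A1: add {6, 8, 9} — 6 (Eve) has 6→5; 8 (Eve) has 8→5; 9 (Eve) has 9→5.
6 ∈ A1, so Eve can force the target.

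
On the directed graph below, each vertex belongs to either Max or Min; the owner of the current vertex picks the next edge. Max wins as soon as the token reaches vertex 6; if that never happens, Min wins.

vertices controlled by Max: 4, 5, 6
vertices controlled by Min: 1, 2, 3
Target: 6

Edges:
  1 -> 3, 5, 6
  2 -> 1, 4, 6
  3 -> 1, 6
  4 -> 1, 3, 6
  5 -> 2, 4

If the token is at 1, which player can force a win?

A0 = {6}
A1: add {4} — 4 (Max) has 4→6.
A2: add {5} — 5 (Max) has 5→4.
A3 = A2; e.g. 1 (Min) can still go to 3. Fixed point.
1 never enters the attractor, so Min can avoid the target forever.

Min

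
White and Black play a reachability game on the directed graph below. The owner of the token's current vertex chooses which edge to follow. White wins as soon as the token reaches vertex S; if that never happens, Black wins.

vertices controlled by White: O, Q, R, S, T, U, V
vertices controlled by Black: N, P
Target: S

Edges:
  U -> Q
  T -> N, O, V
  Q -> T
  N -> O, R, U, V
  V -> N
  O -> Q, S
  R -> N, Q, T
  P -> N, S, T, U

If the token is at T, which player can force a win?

A0 = {S}
A1: add {O} — O (White) has O→S.
A2: add {T} — T (White) has T→O.
T ∈ A2, so White can force the target.

White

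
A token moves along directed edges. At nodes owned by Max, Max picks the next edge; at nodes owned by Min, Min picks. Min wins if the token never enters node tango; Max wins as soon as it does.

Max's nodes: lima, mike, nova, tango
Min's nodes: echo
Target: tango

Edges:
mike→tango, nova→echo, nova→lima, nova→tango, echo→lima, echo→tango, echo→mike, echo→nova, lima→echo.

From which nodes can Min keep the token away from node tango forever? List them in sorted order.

echo, lima

A0 = {tango}
A1: add {mike, nova} — mike (Max) has mike→tango; nova (Max) has nova→tango.
A2 = A1; e.g. echo (Min) can still go to lima. Fixed point.
Max's attractor = {mike, nova, tango}; Min avoids the target exactly from the complement.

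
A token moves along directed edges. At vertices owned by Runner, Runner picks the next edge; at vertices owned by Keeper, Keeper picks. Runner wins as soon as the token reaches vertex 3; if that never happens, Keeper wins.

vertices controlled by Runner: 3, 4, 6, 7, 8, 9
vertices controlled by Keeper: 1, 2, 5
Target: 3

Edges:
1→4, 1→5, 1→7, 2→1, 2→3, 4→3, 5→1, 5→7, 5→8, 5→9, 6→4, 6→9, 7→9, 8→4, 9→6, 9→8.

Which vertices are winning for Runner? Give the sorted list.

3, 4, 6, 7, 8, 9

A0 = {3}
A1: add {4} — 4 (Runner) has 4→3.
A2: add {6, 8} — 6 (Runner) has 6→4; 8 (Runner) has 8→4.
A3: add {9} — 9 (Runner) has 9→6.
A4: add {7} — 7 (Runner) has 7→9.
A5 = A4; e.g. 1 (Keeper) can still go to 5. Fixed point.
Runner's winning region = {3, 4, 6, 7, 8, 9}.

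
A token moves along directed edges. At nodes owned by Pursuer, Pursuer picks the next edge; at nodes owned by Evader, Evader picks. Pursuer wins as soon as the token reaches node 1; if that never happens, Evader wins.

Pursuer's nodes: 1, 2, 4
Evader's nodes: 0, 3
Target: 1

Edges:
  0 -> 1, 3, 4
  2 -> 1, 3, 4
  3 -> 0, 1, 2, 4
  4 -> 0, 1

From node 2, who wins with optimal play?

A0 = {1}
A1: add {2, 4} — 2 (Pursuer) has 2→1; 4 (Pursuer) has 4→1.
A2 = A1; e.g. 0 (Evader) can still go to 3. Fixed point.
2 ∈ A1, so Pursuer can force the target.

Pursuer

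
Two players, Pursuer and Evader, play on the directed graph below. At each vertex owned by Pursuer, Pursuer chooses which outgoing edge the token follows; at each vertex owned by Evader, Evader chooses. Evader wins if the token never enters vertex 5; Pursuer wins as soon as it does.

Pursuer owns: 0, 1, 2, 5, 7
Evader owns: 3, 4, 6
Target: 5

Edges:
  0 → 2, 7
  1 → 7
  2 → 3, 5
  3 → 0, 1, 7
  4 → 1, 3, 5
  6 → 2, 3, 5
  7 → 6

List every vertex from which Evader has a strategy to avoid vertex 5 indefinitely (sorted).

1, 3, 4, 6, 7

A0 = {5}
A1: add {2} — 2 (Pursuer) has 2→5.
A2: add {0} — 0 (Pursuer) has 0→2.
A3 = A2; e.g. 1 (Pursuer) has no edge into A2. Fixed point.
Pursuer's attractor = {0, 2, 5}; Evader avoids the target exactly from the complement.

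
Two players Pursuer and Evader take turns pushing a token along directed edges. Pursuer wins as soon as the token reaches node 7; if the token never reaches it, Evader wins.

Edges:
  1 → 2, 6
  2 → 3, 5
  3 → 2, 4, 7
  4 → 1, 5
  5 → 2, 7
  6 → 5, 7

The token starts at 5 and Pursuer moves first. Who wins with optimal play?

Track states (vertex, player-to-move).
A0 = {(7,Pursuer), (7,Evader)}
A1: add {(3,Pursuer), (5,Pursuer), (6,Pursuer)}.
(5,Pursuer) ∈ A1 ⇒ Pursuer forces the target.

Pursuer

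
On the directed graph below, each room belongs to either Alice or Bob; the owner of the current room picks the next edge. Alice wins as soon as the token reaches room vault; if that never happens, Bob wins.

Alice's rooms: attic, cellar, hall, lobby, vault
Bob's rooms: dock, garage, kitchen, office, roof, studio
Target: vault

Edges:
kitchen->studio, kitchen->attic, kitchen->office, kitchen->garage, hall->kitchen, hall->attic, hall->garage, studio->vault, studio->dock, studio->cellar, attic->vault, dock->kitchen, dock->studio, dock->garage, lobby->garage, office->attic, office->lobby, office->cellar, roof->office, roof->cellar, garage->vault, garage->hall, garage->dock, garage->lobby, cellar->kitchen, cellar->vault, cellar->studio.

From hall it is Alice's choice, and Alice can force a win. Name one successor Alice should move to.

attic

A0 = {vault}
A1: add {attic, cellar} — attic (Alice) has attic→vault; cellar (Alice) has cellar→vault.
A2: add {hall} — hall (Alice) has hall→attic.
A3 = A2; e.g. kitchen (Bob) can still go to studio. Fixed point.
From hall, successor attic is in the attractor (rank 1); the other successors garage, kitchen are not.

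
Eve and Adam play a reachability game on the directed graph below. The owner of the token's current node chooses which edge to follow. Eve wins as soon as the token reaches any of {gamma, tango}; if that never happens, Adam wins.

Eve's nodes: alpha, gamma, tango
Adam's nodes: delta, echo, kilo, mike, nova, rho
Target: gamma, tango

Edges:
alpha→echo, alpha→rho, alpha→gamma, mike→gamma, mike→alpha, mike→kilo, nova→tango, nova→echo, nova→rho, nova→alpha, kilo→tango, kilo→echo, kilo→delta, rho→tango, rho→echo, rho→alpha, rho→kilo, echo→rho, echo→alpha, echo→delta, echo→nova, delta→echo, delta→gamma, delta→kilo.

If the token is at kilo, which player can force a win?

Adam

A0 = {gamma, tango}
A1: add {alpha} — alpha (Eve) has alpha→gamma.
A2 = A1; e.g. echo (Adam) can still go to rho. Fixed point.
kilo never enters the attractor, so Adam can avoid the target forever.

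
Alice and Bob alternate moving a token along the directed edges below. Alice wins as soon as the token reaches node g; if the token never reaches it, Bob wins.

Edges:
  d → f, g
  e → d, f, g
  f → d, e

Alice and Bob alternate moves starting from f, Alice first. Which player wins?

Track states (vertex, player-to-move).
A0 = {(g,Alice), (g,Bob)}
A1: add {(d,Alice), (e,Alice)}.
A2: add {(f,Bob)}.
A3 = A2; e.g. (d,Bob) stays out. (f,Alice) never enters ⇒ Bob avoids the target.

Bob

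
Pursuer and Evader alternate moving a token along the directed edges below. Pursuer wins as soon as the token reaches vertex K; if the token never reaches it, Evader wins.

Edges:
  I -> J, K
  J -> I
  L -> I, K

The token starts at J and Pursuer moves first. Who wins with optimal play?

Track states (vertex, player-to-move).
A0 = {(K,Pursuer), (K,Evader)}
A1: add {(I,Pursuer), (L,Pursuer)}.
A2: add {(J,Evader), (L,Evader)}.
A3 = A2; e.g. (I,Evader) stays out. (J,Pursuer) never enters ⇒ Evader avoids the target.

Evader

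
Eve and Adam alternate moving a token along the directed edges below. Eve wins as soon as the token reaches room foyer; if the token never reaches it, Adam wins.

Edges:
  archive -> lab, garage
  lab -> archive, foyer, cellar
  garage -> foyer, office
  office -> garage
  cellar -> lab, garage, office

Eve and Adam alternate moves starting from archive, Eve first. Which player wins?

Adam

Track states (vertex, player-to-move).
A0 = {(foyer,Eve), (foyer,Adam)}
A1: add {(lab,Eve), (garage,Eve)}.
A2: add {(archive,Adam), (office,Adam)}.
A3: add {(cellar,Eve)}.
A4 = A3; e.g. (archive,Eve) stays out. (archive,Eve) never enters ⇒ Adam avoids the target.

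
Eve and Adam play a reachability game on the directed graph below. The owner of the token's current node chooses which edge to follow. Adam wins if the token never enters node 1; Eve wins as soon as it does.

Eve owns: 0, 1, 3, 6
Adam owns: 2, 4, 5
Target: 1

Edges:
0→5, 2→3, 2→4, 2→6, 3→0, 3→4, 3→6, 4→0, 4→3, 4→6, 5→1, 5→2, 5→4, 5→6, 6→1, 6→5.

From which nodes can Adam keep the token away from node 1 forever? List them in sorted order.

A0 = {1}
A1: add {6} — 6 (Eve) has 6→1.
A2: add {3} — 3 (Eve) has 3→6.
A3 = A2; e.g. 0 (Eve) has no edge into A2. Fixed point.
Eve's attractor = {1, 3, 6}; Adam avoids the target exactly from the complement.

0, 2, 4, 5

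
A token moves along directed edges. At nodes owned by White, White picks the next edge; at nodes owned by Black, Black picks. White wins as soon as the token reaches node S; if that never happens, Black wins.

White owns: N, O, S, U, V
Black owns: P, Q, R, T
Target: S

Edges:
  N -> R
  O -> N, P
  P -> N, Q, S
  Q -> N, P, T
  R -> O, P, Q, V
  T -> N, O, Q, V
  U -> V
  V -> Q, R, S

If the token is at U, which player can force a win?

A0 = {S}
A1: add {V} — V (White) has V→S.
A2: add {U} — U (White) has U→V.
A3 = A2; e.g. N (White) has no edge into A2. Fixed point.
U ∈ A2, so White can force the target.

White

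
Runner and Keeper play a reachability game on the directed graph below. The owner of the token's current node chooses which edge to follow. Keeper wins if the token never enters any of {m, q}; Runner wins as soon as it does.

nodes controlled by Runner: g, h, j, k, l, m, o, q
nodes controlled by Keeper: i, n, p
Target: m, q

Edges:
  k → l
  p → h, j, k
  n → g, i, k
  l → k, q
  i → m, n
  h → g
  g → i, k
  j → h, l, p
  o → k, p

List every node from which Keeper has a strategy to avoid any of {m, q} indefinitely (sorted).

i, n

A0 = {m, q}
A1: add {l} — l (Runner) has l→q.
A2: add {j, k} — j (Runner) has j→l; k (Runner) has k→l.
A3: add {g, o} — g (Runner) has g→k; o (Runner) has o→k.
A4: add {h} — h (Runner) has h→g.
A5: add {p} — p (Keeper): all of {h, j, k} already in.
A6 = A5; e.g. i (Keeper) can still go to n. Fixed point.
Runner's attractor = {g, h, j, k, l, m, o, p, q}; Keeper avoids the target exactly from the complement.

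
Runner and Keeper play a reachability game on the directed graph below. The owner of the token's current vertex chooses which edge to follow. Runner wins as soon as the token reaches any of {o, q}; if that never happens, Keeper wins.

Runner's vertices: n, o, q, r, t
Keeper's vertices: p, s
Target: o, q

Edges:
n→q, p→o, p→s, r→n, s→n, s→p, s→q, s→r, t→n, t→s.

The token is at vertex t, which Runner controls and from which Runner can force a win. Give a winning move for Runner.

n

A0 = {o, q}
A1: add {n} — n (Runner) has n→q.
A2: add {r, t} — r (Runner) has r→n; t (Runner) has t→n.
A3 = A2; e.g. p (Keeper) can still go to s. Fixed point.
From t, successor n is in the attractor (rank 1); the other successor s is not.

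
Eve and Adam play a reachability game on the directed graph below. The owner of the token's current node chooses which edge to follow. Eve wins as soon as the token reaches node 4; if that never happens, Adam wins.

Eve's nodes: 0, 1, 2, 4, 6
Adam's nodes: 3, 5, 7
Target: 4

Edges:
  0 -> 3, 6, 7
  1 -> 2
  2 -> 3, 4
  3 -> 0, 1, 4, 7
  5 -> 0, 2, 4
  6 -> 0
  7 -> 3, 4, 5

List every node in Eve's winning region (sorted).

A0 = {4}
A1: add {2} — 2 (Eve) has 2→4.
A2: add {1} — 1 (Eve) has 1→2.
A3 = A2; e.g. 0 (Eve) has no edge into A2. Fixed point.
Eve's winning region = {1, 2, 4}.

1, 2, 4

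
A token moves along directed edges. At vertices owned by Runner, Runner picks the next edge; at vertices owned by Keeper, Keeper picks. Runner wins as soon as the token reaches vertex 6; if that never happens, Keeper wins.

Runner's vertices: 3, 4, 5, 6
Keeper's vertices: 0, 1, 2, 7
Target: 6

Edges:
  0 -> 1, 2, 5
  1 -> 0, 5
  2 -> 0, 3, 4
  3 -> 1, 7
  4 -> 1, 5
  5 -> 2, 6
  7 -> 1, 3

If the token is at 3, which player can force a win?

A0 = {6}
A1: add {5} — 5 (Runner) has 5→6.
A2: add {4} — 4 (Runner) has 4→5.
A3 = A2; e.g. 0 (Keeper) can still go to 1. Fixed point.
3 never enters the attractor, so Keeper can avoid the target forever.

Keeper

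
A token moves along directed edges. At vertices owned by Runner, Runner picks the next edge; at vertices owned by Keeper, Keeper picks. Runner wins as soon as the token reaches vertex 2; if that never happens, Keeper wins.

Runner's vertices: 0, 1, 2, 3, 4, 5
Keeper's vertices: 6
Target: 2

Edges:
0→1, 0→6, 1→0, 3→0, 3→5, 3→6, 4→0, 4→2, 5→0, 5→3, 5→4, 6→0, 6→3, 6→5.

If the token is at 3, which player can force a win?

A0 = {2}
A1: add {4} — 4 (Runner) has 4→2.
A2: add {5} — 5 (Runner) has 5→4.
A3: add {3} — 3 (Runner) has 3→5.
A4 = A3; e.g. 0 (Runner) has no edge into A3. Fixed point.
3 ∈ A3, so Runner can force the target.

Runner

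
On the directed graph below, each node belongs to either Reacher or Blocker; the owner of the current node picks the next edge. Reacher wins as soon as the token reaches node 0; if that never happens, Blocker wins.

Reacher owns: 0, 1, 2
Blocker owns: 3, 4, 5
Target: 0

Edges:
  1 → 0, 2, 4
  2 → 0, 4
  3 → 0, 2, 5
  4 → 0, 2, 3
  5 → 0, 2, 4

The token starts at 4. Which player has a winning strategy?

Blocker

A0 = {0}
A1: add {1, 2} — 1 (Reacher) has 1→0; 2 (Reacher) has 2→0.
A2 = A1; e.g. 3 (Blocker) can still go to 5. Fixed point.
4 never enters the attractor, so Blocker can avoid the target forever.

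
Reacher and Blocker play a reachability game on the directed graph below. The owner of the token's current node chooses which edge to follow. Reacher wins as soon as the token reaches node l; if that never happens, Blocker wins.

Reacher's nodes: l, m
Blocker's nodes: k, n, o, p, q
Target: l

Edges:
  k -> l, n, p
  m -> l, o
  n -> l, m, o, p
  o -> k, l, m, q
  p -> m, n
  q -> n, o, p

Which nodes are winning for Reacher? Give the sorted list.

l, m

A0 = {l}
A1: add {m} — m (Reacher) has m→l.
A2 = A1; e.g. k (Blocker) can still go to n. Fixed point.
Reacher's winning region = {l, m}.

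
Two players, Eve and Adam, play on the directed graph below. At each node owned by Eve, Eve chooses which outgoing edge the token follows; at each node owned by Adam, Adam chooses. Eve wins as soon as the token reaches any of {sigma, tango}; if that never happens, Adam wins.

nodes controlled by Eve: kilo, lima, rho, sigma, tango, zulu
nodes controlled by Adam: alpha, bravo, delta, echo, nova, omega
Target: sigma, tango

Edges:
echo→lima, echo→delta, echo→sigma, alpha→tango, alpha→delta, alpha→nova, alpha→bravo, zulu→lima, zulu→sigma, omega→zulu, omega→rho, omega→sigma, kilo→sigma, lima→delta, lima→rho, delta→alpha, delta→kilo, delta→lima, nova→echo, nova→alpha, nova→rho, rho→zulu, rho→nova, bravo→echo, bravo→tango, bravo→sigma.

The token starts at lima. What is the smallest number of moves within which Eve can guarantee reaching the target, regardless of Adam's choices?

A0 = {sigma, tango}
A1: add {kilo, zulu} — zulu (Eve) has zulu→sigma; kilo (Eve) has kilo→sigma.
A2: add {rho} — rho (Eve) has rho→zulu.
A3: add {lima, omega} — omega (Adam): all of {zulu, rho, sigma} already in; lima (Eve) has lima→rho.
A4 = A3; e.g. echo (Adam) can still go to delta. Fixed point.
lima enters the attractor at level 3, so Eve can force the target in 3 moves from there.

3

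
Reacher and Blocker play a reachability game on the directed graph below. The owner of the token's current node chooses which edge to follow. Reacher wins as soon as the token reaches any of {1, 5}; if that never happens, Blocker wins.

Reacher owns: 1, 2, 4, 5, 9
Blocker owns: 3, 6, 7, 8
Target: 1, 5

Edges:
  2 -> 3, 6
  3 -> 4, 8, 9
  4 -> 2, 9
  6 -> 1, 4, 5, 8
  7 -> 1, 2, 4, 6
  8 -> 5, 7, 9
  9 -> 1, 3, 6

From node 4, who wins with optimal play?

Reacher

A0 = {1, 5}
A1: add {9} — 9 (Reacher) has 9→1.
A2: add {4} — 4 (Reacher) has 4→9.
A3 = A2; e.g. 2 (Reacher) has no edge into A2. Fixed point.
4 ∈ A2, so Reacher can force the target.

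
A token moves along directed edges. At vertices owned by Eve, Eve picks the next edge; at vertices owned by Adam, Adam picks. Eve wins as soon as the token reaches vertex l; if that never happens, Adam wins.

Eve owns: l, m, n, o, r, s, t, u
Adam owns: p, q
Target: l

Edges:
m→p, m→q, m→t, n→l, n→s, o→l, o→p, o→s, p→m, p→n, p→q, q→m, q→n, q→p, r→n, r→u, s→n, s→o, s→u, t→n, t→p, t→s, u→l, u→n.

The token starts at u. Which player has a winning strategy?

Eve

A0 = {l}
A1: add {n, o, u} — n (Eve) has n→l; o (Eve) has o→l; u (Eve) has u→l.
u ∈ A1, so Eve can force the target.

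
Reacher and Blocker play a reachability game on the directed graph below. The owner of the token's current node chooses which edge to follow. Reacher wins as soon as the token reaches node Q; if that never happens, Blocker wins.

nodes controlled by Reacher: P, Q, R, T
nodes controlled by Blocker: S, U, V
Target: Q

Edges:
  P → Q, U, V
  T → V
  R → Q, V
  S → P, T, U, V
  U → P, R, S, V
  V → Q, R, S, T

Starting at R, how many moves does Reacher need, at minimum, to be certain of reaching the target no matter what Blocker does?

A0 = {Q}
A1: add {P, R} — P (Reacher) has P→Q; R (Reacher) has R→Q.
A2 = A1; e.g. S (Blocker) can still go to T. Fixed point.
R enters the attractor at level 1, so Reacher can force the target in 1 move from there.

1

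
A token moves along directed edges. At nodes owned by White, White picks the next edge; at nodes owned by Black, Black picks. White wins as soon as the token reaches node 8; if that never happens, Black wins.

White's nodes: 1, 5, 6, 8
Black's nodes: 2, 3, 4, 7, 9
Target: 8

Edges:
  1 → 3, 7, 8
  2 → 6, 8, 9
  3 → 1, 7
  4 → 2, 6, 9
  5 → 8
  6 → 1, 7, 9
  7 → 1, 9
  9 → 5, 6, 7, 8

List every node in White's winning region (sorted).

1, 5, 6, 8

A0 = {8}
A1: add {1, 5} — 1 (White) has 1→8; 5 (White) has 5→8.
A2: add {6} — 6 (White) has 6→1.
A3 = A2; e.g. 2 (Black) can still go to 9. Fixed point.
White's winning region = {1, 5, 6, 8}.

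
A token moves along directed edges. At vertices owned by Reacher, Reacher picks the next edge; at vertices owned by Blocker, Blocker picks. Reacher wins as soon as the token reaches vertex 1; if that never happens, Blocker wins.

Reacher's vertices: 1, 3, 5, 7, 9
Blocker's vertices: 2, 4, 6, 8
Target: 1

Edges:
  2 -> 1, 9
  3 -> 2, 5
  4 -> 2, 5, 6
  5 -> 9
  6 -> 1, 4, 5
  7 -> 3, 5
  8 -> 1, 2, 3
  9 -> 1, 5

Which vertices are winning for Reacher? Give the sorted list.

1, 2, 3, 5, 7, 8, 9

A0 = {1}
A1: add {9} — 9 (Reacher) has 9→1.
A2: add {2, 5} — 2 (Blocker): all of {1, 9} already in; 5 (Reacher) has 5→9.
A3: add {3, 7} — 3 (Reacher) has 3→2; 7 (Reacher) has 7→5.
A4: add {8} — 8 (Blocker): all of {1, 2, 3} already in.
A5 = A4; e.g. 4 (Blocker) can still go to 6. Fixed point.
Reacher's winning region = {1, 2, 3, 5, 7, 8, 9}.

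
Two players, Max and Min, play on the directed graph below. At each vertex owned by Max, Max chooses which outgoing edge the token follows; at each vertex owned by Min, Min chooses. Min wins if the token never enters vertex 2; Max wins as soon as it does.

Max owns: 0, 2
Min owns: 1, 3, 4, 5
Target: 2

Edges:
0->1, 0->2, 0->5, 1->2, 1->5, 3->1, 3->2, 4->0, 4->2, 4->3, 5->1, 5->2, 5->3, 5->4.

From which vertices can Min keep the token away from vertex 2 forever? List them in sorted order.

1, 3, 4, 5

A0 = {2}
A1: add {0} — 0 (Max) has 0→2.
A2 = A1; e.g. 1 (Min) can still go to 5. Fixed point.
Max's attractor = {0, 2}; Min avoids the target exactly from the complement.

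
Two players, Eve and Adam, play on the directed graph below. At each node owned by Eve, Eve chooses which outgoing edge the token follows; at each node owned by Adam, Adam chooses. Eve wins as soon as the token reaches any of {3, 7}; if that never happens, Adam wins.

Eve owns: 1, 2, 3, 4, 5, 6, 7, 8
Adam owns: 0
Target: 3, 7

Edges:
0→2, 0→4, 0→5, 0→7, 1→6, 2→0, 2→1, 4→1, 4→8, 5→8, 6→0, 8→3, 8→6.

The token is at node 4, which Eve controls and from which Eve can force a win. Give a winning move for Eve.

8

A0 = {3, 7}
A1: add {8} — 8 (Eve) has 8→3.
A2: add {4, 5} — 4 (Eve) has 4→8; 5 (Eve) has 5→8.
A3 = A2; e.g. 0 (Adam) can still go to 2. Fixed point.
From 4, successor 8 is in the attractor (rank 1); the other successor 1 is not.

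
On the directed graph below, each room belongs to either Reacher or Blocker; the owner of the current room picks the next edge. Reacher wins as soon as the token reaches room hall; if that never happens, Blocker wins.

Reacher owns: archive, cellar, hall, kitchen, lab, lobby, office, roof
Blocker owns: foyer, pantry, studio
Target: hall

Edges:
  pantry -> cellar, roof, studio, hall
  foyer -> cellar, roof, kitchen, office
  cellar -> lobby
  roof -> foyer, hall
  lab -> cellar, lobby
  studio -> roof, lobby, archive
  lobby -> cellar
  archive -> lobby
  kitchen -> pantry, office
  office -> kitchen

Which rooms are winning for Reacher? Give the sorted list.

A0 = {hall}
A1: add {roof} — roof (Reacher) has roof→hall.
A2 = A1; e.g. pantry (Blocker) can still go to cellar. Fixed point.
Reacher's winning region = {hall, roof}.

hall, roof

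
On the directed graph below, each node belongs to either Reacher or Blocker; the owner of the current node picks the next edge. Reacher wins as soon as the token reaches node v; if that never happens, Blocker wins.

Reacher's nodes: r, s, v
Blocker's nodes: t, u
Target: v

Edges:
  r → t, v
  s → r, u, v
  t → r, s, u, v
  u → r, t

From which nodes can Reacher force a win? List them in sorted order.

A0 = {v}
A1: add {r, s} — r (Reacher) has r→v; s (Reacher) has s→v.
A2 = A1; e.g. t (Blocker) can still go to u. Fixed point.
Reacher's winning region = {r, s, v}.

r, s, v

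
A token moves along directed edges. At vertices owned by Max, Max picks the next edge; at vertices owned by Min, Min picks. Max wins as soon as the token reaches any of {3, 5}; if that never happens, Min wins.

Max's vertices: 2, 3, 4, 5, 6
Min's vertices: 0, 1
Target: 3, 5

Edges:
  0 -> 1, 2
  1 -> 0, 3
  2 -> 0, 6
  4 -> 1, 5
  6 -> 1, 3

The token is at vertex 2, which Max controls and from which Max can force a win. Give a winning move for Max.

A0 = {3, 5}
A1: add {4, 6} — 4 (Max) has 4→5; 6 (Max) has 6→3.
A2: add {2} — 2 (Max) has 2→6.
A3 = A2; e.g. 0 (Min) can still go to 1. Fixed point.
From 2, successor 6 is in the attractor (rank 1); the other successor 0 is not.

6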